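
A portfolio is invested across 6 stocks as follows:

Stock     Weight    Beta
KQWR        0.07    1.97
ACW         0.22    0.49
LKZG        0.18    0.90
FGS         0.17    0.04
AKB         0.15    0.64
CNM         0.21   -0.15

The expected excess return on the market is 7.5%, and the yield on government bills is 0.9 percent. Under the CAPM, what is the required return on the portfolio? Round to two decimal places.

β_P = Σ w_i β_i = 0.07×1.97 + 0.22×0.49 + 0.18×0.90 + 0.17×0.04 + 0.15×0.64 + 0.21×-0.15 = 0.4790
E(R_P) = R_f + β_P × MRP = 0.9% + 0.4790 × 7.5% = 4.49%

4.49%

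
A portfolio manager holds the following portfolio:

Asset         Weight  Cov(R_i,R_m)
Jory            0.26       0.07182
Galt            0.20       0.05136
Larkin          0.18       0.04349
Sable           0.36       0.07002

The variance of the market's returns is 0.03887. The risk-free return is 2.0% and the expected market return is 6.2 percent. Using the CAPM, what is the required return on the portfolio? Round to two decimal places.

β_Jory = 0.07182 / 0.03887 = 1.8477
β_Galt = 0.05136 / 0.03887 = 1.3213
β_Larkin = 0.04349 / 0.03887 = 1.1189
β_Sable = 0.07002 / 0.03887 = 1.8014
β_P = Σ w_i β_i = 0.26×1.8477 + 0.20×1.3213 + 0.18×1.1189 + 0.36×1.8014 = 1.5946
MRP = 6.2% − 2.0% = 4.20%
E(R_P) = R_f + β_P × MRP = 2.0% + 1.5946 × 4.2% = 8.70%

8.70%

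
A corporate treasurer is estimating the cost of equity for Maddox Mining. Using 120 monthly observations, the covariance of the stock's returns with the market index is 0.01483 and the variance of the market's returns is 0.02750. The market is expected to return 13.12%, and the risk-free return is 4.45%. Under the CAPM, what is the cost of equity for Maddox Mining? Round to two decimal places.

9.13%

β = Cov(R_i, R_m) / Var(R_m) = 0.01483 / 0.02750 = 0.5393
MRP = 13.12% − 4.45% = 8.67%
E(R) = R_f + β × MRP = 4.45% + 0.5393 × 8.67% = 9.13%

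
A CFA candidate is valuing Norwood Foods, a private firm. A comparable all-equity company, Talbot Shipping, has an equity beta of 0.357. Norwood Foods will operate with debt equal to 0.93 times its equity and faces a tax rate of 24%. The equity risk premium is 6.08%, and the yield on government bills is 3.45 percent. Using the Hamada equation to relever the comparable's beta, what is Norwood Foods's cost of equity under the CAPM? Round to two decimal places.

7.15%

β_L = β_U × [1 + (1 − t)(D/E)] = 0.357 × [1 + (1 − 0.24) × 0.93]
    = 0.357 × [1 + 0.76 × 0.93] = 0.357 × 1.7068 = 0.6093
E(R) = R_f + β_L × MRP = 3.45% + 0.6093 × 6.08% = 7.15%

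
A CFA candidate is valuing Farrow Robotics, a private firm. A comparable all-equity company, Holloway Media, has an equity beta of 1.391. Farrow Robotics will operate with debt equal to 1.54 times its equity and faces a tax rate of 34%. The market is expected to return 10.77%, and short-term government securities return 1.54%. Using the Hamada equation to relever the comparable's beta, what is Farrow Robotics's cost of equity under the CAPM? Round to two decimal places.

β_L = β_U × [1 + (1 − t)(D/E)] = 1.391 × [1 + (1 − 0.34) × 1.54]
    = 1.391 × [1 + 0.66 × 1.54] = 1.391 × 2.0164 = 2.8048
MRP = 10.77% − 1.54% = 9.23%
E(R) = R_f + β_L × MRP = 1.54% + 2.8048 × 9.23% = 27.43%

27.43%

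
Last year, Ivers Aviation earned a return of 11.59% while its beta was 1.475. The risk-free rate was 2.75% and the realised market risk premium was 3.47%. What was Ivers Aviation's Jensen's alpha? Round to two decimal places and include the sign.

+3.72%

CAPM benchmark = R_f + β(R_m − R_f) = 2.75% + 1.475 × 3.47% = 7.86825%
α = actual − benchmark = 11.59% − 7.86825% = +3.72%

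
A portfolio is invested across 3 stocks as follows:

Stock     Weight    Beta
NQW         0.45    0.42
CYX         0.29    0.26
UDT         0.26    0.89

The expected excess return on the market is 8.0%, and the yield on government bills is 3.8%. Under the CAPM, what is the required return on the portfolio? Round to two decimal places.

β_P = Σ w_i β_i = 0.45×0.42 + 0.29×0.26 + 0.26×0.89 = 0.4958
E(R_P) = R_f + β_P × MRP = 3.8% + 0.4958 × 8.0% = 7.77%

7.77%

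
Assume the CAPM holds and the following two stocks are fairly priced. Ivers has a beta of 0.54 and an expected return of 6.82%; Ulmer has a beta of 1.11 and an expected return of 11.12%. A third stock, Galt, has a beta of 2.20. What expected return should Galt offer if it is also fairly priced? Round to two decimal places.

19.34%

MRP (SML slope) = (11.12% − 6.82%) / (1.11 − 0.54) = 4.30% / 0.57 = 7.5439%
R_f (intercept) = 6.82% − 0.54 × 7.5439% = 2.7463%
E(R_Galt) = R_f + β × MRP = 2.7463% + 2.20 × 7.5439% = 19.34%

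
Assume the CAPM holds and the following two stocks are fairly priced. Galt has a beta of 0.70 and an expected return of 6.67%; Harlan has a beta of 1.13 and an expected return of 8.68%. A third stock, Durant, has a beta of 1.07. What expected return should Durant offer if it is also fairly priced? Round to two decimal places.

MRP (SML slope) = (8.68% − 6.67%) / (1.13 − 0.70) = 2.01% / 0.43 = 4.6744%
R_f (intercept) = 6.67% − 0.70 × 4.6744% = 3.3979%
E(R_Durant) = R_f + β × MRP = 3.3979% + 1.07 × 4.6744% = 8.40%

8.40%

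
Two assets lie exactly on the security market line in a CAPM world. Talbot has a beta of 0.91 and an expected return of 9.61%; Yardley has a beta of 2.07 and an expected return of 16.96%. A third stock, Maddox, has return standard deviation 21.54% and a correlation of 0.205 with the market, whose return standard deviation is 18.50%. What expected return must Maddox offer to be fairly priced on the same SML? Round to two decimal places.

MRP = (16.96% − 9.61%) / (2.07 − 0.91) = 6.3362%
R_f = 9.61% − 0.91 × 6.3362% = 3.8441%
β_Maddox = ρ·σ_i/σ_m = 0.205 × 21.54 / 18.50 = 0.2387
E(R_Maddox) = R_f + β × MRP = 3.8441% + 0.2387 × 6.3362% = 5.36%

5.36%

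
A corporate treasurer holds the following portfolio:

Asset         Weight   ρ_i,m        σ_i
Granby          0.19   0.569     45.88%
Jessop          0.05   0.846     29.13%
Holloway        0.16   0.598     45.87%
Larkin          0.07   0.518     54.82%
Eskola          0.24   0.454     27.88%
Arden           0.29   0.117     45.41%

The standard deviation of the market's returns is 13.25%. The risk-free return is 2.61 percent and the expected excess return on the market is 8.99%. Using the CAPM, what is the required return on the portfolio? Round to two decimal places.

14.24%

β_Granby = 0.569 × 45.88% / 13.25% = 1.9702
β_Jessop = 0.846 × 29.13% / 13.25% = 1.8599
β_Holloway = 0.598 × 45.87% / 13.25% = 2.0702
β_Larkin = 0.518 × 54.82% / 13.25% = 2.1432
β_Eskola = 0.454 × 27.88% / 13.25% = 0.9553
β_Arden = 0.117 × 45.41% / 13.25% = 0.4010
β_P = Σ w_i β_i = 0.19×1.9702 + 0.05×1.8599 + 0.16×2.0702 + 0.07×2.1432 + 0.24×0.9553 + 0.29×0.4010 = 1.2942
E(R_P) = R_f + β_P × MRP = 2.61% + 1.2942 × 8.99% = 14.24%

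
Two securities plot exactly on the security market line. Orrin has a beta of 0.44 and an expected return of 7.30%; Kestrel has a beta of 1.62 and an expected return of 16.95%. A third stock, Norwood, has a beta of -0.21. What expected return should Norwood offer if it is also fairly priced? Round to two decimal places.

1.98%

MRP (SML slope) = (16.95% − 7.30%) / (1.62 − 0.44) = 9.65% / 1.18 = 8.1780%
R_f (intercept) = 7.30% − 0.44 × 8.1780% = 3.7017%
E(R_Norwood) = R_f + β × MRP = 3.7017% + -0.21 × 8.1780% = 1.98%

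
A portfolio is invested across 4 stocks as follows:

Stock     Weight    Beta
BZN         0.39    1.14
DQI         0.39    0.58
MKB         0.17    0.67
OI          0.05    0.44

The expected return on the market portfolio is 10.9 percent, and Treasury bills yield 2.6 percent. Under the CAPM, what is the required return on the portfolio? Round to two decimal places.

β_P = Σ w_i β_i = 0.39×1.14 + 0.39×0.58 + 0.17×0.67 + 0.05×0.44 = 0.8067
MRP = 10.9% − 2.6% = 8.30%
E(R_P) = R_f + β_P × MRP = 2.6% + 0.8067 × 8.3% = 9.30%

9.30%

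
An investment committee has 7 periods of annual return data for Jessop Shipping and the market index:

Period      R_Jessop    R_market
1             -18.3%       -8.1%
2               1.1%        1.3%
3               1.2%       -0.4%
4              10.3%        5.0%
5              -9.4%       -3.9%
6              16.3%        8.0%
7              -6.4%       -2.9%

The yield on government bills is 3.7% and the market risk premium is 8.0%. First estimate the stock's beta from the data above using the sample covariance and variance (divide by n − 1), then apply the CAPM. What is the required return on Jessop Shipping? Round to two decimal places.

Mean R_i = (-18.3 + 1.1 + 1.2 + 10.3 − 9.4 + 16.3 − 6.4) / 7 = -0.7429%
Mean R_m = (-8.1 + 1.3 − 0.4 + 5.0 − 3.9 + 8.0 − 2.9) / 7 = -0.1429%
Σ(R_i − R̄_i)(R_m − R̄_m) = 385.5571  ⇒  Cov = 385.5571 / 6 = 64.2595
Σ(R_m − R̄_m)² = 179.9371  ⇒  Var(R_m) = 179.9371 / 6 = 29.9895
β = Cov / Var(R_m) = 64.2595 / 29.9895 = 2.1427
E(R) = R_f + β × MRP = 3.7% + 2.1427 × 8.0% = 20.84%

20.84%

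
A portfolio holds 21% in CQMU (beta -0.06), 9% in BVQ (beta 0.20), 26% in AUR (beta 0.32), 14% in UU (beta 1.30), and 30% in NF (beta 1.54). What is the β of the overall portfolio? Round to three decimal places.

0.733

β_P = Σ w_i β_i = 0.21×-0.06 + 0.09×0.20 + 0.26×0.32 + 0.14×1.30 + 0.30×1.54 = 0.7326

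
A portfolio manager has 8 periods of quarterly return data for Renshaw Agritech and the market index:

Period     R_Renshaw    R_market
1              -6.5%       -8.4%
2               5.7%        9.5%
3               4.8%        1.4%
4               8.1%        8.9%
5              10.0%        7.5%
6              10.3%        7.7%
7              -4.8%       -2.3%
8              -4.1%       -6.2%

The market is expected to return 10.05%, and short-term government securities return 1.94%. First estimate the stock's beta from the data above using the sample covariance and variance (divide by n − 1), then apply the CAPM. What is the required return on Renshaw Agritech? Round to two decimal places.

Mean R_i = (-6.5 + 5.7 + 4.8 + 8.1 + 10.0 + 10.3 − 4.8 − 4.1) / 8 = 2.9375%
Mean R_m = (-8.4 + 9.5 + 1.4 + 8.9 + 7.5 + 7.7 − 2.3 − 6.2) / 8 = 2.2625%
Σ(R_i − R̄_i)(R_m − R̄_m) = 325.1613  ⇒  Cov = 325.1613 / 7 = 46.4516
Σ(R_m − R̄_m)² = 360.2988  ⇒  Var(R_m) = 360.2988 / 7 = 51.4713
β = Cov / Var(R_m) = 46.4516 / 51.4713 = 0.9025
MRP = 10.05% − 1.94% = 8.11%
E(R) = R_f + β × MRP = 1.94% + 0.9025 × 8.11% = 9.26%

9.26%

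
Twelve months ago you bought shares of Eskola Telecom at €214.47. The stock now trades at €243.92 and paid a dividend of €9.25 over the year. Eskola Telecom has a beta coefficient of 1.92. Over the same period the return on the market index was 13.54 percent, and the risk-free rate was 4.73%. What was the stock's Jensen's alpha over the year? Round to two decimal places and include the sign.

-3.60%

Realised HPR = (P1 + D1 − P0) / P0 = (243.92 + 9.25 − 214.47) / 214.47 = 38.70 / 214.47 = 18.0445%
MRP = 13.54% − 4.73% = 8.81%
CAPM required = R_f + β·MRP = 4.73% + 1.92 × 8.81% = 21.6452%
α = realised − required = 18.0445% − 21.6452% = -3.60%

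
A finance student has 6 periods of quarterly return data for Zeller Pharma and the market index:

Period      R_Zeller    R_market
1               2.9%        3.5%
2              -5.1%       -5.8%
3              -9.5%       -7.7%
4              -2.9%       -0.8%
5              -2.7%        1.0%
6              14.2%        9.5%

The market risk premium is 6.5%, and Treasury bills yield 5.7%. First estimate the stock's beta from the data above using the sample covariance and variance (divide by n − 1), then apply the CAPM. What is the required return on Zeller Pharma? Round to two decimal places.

13.86%

Mean R_i = (2.9 − 5.1 − 9.5 − 2.9 − 2.7 + 14.2) / 6 = -0.5167%
Mean R_m = (3.5 − 5.8 − 7.7 − 0.8 + 1.0 + 9.5) / 6 = -0.0500%
Σ(R_i − R̄_i)(R_m − R̄_m) = 247.2450  ⇒  Cov = 247.2450 / 5 = 49.4490
Σ(R_m − R̄_m)² = 197.0550  ⇒  Var(R_m) = 197.0550 / 5 = 39.4110
β = Cov / Var(R_m) = 49.4490 / 39.4110 = 1.2547
E(R) = R_f + β × MRP = 5.7% + 1.2547 × 6.5% = 13.86%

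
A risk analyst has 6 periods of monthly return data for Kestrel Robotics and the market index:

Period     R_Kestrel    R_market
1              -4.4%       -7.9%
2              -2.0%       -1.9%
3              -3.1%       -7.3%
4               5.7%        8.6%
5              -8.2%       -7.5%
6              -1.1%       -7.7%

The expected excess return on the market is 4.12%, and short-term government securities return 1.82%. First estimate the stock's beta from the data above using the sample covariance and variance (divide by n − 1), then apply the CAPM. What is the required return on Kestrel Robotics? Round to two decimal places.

Mean R_i = (-4.4 − 2.0 − 3.1 + 5.7 − 8.2 − 1.1) / 6 = -2.1833%
Mean R_m = (-7.9 − 1.9 − 7.3 + 8.6 − 7.5 − 7.7) / 6 = -3.9500%
Σ(R_i − R̄_i)(R_m − R̄_m) = 128.4350  ⇒  Cov = 128.4350 / 5 = 25.6870
Σ(R_m − R̄_m)² = 215.1950  ⇒  Var(R_m) = 215.1950 / 5 = 43.0390
β = Cov / Var(R_m) = 25.6870 / 43.0390 = 0.5968
E(R) = R_f + β × MRP = 1.82% + 0.5968 × 4.12% = 4.28%

4.28%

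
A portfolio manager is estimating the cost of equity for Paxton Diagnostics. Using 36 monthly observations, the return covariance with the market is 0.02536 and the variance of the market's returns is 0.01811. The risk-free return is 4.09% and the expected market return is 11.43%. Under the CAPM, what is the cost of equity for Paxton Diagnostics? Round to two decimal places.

β = Cov(R_i, R_m) / Var(R_m) = 0.02536 / 0.01811 = 1.4003
MRP = 11.43% − 4.09% = 7.34%
E(R) = R_f + β × MRP = 4.09% + 1.4003 × 7.34% = 14.37%

14.37%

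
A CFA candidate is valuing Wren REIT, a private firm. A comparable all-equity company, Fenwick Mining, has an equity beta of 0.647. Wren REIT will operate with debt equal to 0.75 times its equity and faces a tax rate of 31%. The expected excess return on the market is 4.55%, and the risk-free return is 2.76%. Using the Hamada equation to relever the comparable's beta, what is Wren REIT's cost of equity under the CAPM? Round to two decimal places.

β_L = β_U × [1 + (1 − t)(D/E)] = 0.647 × [1 + (1 − 0.31) × 0.75]
    = 0.647 × [1 + 0.69 × 0.75] = 0.647 × 1.5175 = 0.9818
E(R) = R_f + β_L × MRP = 2.76% + 0.9818 × 4.55% = 7.23%

7.23%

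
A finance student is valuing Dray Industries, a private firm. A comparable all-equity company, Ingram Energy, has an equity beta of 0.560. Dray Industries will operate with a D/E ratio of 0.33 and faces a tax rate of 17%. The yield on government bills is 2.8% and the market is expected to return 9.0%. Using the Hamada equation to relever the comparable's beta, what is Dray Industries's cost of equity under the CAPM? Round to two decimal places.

β_L = β_U × [1 + (1 − t)(D/E)] = 0.560 × [1 + (1 − 0.17) × 0.33]
    = 0.560 × [1 + 0.83 × 0.33] = 0.560 × 1.2739 = 0.7134
MRP = 9.0% − 2.8% = 6.20%
E(R) = R_f + β_L × MRP = 2.8% + 0.7134 × 6.2% = 7.22%

7.22%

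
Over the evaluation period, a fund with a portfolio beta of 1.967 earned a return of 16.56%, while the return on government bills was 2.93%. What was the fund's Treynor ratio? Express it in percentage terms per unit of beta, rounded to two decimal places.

Treynor = (R_P − R_f) / β_P = (16.56% − 2.93%) / 1.9670 = 13.63% / 1.9670 = 6.93%

6.93%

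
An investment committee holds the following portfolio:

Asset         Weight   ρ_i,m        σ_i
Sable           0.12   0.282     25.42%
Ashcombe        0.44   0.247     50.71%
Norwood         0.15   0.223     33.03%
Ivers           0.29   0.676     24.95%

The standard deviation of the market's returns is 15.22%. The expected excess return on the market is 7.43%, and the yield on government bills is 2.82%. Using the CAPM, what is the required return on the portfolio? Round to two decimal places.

β_Sable = 0.282 × 25.42% / 15.22% = 0.4710
β_Ashcombe = 0.247 × 50.71% / 15.22% = 0.8230
β_Norwood = 0.223 × 33.03% / 15.22% = 0.4839
β_Ivers = 0.676 × 24.95% / 15.22% = 1.1082
β_P = Σ w_i β_i = 0.12×0.4710 + 0.44×0.8230 + 0.15×0.4839 + 0.29×1.1082 = 0.8126
E(R_P) = R_f + β_P × MRP = 2.82% + 0.8126 × 7.43% = 8.86%

8.86%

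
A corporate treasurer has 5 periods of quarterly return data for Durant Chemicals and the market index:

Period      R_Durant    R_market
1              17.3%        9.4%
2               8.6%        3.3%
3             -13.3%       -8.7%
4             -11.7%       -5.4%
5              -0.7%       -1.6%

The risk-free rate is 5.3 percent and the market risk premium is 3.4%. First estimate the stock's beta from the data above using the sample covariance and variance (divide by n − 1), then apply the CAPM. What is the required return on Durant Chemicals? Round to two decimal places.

Mean R_i = (17.3 + 8.6 − 13.3 − 11.7 − 0.7) / 5 = 0.0400%
Mean R_m = (9.4 + 3.3 − 8.7 − 5.4 − 1.6) / 5 = -0.6000%
Σ(R_i − R̄_i)(R_m − R̄_m) = 371.1300  ⇒  Cov = 371.1300 / 4 = 92.7825
Σ(R_m − R̄_m)² = 204.8600  ⇒  Var(R_m) = 204.8600 / 4 = 51.2150
β = Cov / Var(R_m) = 92.7825 / 51.2150 = 1.8116
E(R) = R_f + β × MRP = 5.3% + 1.8116 × 3.4% = 11.46%

11.46%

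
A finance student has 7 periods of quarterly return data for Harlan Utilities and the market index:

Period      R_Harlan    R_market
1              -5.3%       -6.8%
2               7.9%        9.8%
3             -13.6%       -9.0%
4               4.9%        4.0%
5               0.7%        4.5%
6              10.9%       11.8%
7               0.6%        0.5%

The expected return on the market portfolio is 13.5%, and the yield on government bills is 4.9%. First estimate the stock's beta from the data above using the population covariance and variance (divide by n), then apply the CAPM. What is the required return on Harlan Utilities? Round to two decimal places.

Mean R_i = (-5.3 + 7.9 − 13.6 + 4.9 + 0.7 + 10.9 + 0.6) / 7 = 0.8714%
Mean R_m = (-6.8 + 9.8 − 9.0 + 4.0 + 4.5 + 11.8 + 0.5) / 7 = 2.1143%
Σ(R_i − R̄_i)(R_m − R̄_m) = 374.6329  ⇒  Cov = 374.6329 / 7 = 53.5190
Σ(R_m − R̄_m)² = 367.7286  ⇒  Var(R_m) = 367.7286 / 7 = 52.5327
β = Cov / Var(R_m) = 53.5190 / 52.5327 = 1.0188
MRP = 13.5% − 4.9% = 8.60%
E(R) = R_f + β × MRP = 4.9% + 1.0188 × 8.6% = 13.66%

13.66%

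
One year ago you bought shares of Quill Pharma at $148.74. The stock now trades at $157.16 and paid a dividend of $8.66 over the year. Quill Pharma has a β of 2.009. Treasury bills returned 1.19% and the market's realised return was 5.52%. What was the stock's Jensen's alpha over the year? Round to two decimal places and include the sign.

+1.59%

Realised HPR = (P1 + D1 − P0) / P0 = (157.16 + 8.66 − 148.74) / 148.74 = 17.08 / 148.74 = 11.4831%
MRP = 5.52% − 1.19% = 4.33%
CAPM required = R_f + β·MRP = 1.19% + 2.009 × 4.33% = 9.88897%
α = realised − required = 11.4831% − 9.88897% = +1.59%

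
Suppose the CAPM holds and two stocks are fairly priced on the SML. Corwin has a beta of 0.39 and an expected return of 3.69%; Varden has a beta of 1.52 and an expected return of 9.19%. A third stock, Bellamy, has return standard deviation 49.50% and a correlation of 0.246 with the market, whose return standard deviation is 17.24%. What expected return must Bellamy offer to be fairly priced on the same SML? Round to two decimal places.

5.23%

MRP = (9.19% − 3.69%) / (1.52 − 0.39) = 4.8673%
R_f = 3.69% − 0.39 × 4.8673% = 1.7918%
β_Bellamy = ρ·σ_i/σ_m = 0.246 × 49.50 / 17.24 = 0.7063
E(R_Bellamy) = R_f + β × MRP = 1.7918% + 0.7063 × 4.8673% = 5.23%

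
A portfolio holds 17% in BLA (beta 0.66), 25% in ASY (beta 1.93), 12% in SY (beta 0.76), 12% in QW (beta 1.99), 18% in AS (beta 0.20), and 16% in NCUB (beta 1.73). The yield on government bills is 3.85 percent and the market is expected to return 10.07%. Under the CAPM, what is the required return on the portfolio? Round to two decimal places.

11.55%

β_P = Σ w_i β_i = 0.17×0.66 + 0.25×1.93 + 0.12×0.76 + 0.12×1.99 + 0.18×0.20 + 0.16×1.73 = 1.2375
MRP = 10.07% − 3.85% = 6.22%
E(R_P) = R_f + β_P × MRP = 3.85% + 1.2375 × 6.22% = 11.55%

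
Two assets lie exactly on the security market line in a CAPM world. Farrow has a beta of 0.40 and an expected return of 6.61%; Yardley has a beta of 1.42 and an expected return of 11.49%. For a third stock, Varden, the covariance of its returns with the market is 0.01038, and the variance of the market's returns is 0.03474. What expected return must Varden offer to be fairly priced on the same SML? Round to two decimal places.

6.13%

MRP = (11.49% − 6.61%) / (1.42 − 0.40) = 4.7843%
R_f = 6.61% − 0.40 × 4.7843% = 4.6963%
β_Varden = Cov / Var(R_m) = 0.01038 / 0.03474 = 0.2988
E(R_Varden) = R_f + β × MRP = 4.6963% + 0.2988 × 4.7843% = 6.13%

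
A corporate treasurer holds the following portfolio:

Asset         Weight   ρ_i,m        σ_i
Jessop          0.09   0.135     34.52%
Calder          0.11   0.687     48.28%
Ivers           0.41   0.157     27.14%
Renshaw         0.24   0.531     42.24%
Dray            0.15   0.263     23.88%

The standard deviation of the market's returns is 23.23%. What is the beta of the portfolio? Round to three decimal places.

0.523

β_Jessop = 0.135 × 34.52% / 23.23% = 0.2006
β_Calder = 0.687 × 48.28% / 23.23% = 1.4278
β_Ivers = 0.157 × 27.14% / 23.23% = 0.1834
β_Renshaw = 0.531 × 42.24% / 23.23% = 0.9655
β_Dray = 0.263 × 23.88% / 23.23% = 0.2704
β_P = Σ w_i β_i = 0.09×0.2006 + 0.11×1.4278 + 0.41×0.1834 + 0.24×0.9655 + 0.15×0.2704 = 0.5226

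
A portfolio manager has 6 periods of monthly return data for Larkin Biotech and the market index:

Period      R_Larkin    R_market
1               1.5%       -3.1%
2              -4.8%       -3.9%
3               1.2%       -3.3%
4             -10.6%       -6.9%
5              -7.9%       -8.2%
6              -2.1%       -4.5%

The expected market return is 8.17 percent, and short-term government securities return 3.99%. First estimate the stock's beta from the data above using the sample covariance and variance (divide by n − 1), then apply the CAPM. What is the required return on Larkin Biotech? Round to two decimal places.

Mean R_i = (1.5 − 4.8 + 1.2 − 10.6 − 7.9 − 2.1) / 6 = -3.7833%
Mean R_m = (-3.1 − 3.9 − 3.3 − 6.9 − 8.2 − 4.5) / 6 = -4.9833%
Σ(R_i − R̄_i)(R_m − R̄_m) = 44.3583  ⇒  Cov = 44.3583 / 5 = 8.8717
Σ(R_m − R̄_m)² = 21.8083  ⇒  Var(R_m) = 21.8083 / 5 = 4.3617
β = Cov / Var(R_m) = 8.8717 / 4.3617 = 2.0340
MRP = 8.17% − 3.99% = 4.18%
E(R) = R_f + β × MRP = 3.99% + 2.0340 × 4.18% = 12.49%

12.49%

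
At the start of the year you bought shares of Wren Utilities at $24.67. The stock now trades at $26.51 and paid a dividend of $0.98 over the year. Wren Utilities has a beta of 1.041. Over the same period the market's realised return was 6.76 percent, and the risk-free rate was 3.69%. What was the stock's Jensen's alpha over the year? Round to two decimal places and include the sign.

Realised HPR = (P1 + D1 − P0) / P0 = (26.51 + 0.98 − 24.67) / 24.67 = 2.82 / 24.67 = 11.4309%
MRP = 6.76% − 3.69% = 3.07%
CAPM required = R_f + β·MRP = 3.69% + 1.041 × 3.07% = 6.88587%
α = realised − required = 11.4309% − 6.88587% = +4.55%

+4.55%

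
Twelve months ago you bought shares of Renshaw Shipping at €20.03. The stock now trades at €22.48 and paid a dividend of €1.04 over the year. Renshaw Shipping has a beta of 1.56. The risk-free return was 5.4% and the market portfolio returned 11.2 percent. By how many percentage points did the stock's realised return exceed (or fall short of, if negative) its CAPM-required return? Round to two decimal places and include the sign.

Realised HPR = (P1 + D1 − P0) / P0 = (22.48 + 1.04 − 20.03) / 20.03 = 3.49 / 20.03 = 17.4239%
MRP = 11.2% − 5.4% = 5.80%
CAPM required = R_f + β·MRP = 5.4% + 1.56 × 5.8% = 14.4480%
α = realised − required = 17.4239% − 14.4480% = +2.98%

+2.98%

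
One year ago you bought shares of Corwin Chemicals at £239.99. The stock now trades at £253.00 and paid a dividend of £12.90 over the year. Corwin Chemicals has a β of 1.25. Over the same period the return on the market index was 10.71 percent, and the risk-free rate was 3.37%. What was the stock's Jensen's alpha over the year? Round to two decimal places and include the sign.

-1.75%

Realised HPR = (P1 + D1 − P0) / P0 = (253.00 + 12.90 − 239.99) / 239.99 = 25.91 / 239.99 = 10.7963%
MRP = 10.71% − 3.37% = 7.34%
CAPM required = R_f + β·MRP = 3.37% + 1.25 × 7.34% = 12.5450%
α = realised − required = 10.7963% − 12.5450% = -1.75%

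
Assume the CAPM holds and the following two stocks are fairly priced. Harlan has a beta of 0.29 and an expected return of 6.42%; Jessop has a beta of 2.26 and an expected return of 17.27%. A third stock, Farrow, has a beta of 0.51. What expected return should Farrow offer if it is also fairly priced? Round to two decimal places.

7.63%

MRP (SML slope) = (17.27% − 6.42%) / (2.26 − 0.29) = 10.85% / 1.97 = 5.5076%
R_f (intercept) = 6.42% − 0.29 × 5.5076% = 4.8228%
E(R_Farrow) = R_f + β × MRP = 4.8228% + 0.51 × 5.5076% = 7.63%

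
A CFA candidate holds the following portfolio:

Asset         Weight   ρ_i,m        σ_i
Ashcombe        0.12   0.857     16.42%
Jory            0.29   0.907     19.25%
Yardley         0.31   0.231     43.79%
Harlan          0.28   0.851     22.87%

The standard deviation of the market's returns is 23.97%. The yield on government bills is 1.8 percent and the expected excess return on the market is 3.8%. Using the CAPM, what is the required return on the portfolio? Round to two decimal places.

β_Ashcombe = 0.857 × 16.42% / 23.97% = 0.5871
β_Jory = 0.907 × 19.25% / 23.97% = 0.7284
β_Yardley = 0.231 × 43.79% / 23.97% = 0.4220
β_Harlan = 0.851 × 22.87% / 23.97% = 0.8119
β_P = Σ w_i β_i = 0.12×0.5871 + 0.29×0.7284 + 0.31×0.4220 + 0.28×0.8119 = 0.6398
E(R_P) = R_f + β_P × MRP = 1.8% + 0.6398 × 3.8% = 4.23%

4.23%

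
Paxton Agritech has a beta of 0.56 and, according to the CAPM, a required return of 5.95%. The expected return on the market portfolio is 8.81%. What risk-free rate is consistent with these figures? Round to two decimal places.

E(R) = R_f + β(E(R_m) − R_f) = R_f(1 − β) + β·E(R_m)
5.95% = R_f × (1 − 0.56) + 0.56 × 8.81%
5.95% = R_f × 0.44 + 4.9336%
R_f = (5.95% − 4.9336%) / 0.44 = 2.31%

2.31%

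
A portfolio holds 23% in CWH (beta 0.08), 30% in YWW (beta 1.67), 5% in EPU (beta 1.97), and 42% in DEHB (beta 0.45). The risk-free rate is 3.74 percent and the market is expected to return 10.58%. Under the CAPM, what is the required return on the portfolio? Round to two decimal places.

9.26%

β_P = Σ w_i β_i = 0.23×0.08 + 0.30×1.67 + 0.05×1.97 + 0.42×0.45 = 0.8069
MRP = 10.58% − 3.74% = 6.84%
E(R_P) = R_f + β_P × MRP = 3.74% + 0.8069 × 6.84% = 9.26%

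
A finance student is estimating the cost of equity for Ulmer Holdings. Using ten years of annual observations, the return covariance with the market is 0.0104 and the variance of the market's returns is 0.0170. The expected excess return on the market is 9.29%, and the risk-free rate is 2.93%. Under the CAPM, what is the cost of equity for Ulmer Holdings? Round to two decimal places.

β = Cov(R_i, R_m) / Var(R_m) = 0.0104 / 0.0170 = 0.6118
E(R) = R_f + β × MRP = 2.93% + 0.6118 × 9.29% = 8.61%

8.61%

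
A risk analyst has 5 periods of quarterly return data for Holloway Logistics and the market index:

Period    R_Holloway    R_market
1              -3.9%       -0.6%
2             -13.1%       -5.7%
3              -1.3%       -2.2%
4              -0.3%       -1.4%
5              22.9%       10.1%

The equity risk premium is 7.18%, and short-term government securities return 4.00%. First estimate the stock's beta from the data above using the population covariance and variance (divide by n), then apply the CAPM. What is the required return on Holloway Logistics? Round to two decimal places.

Mean R_i = (-3.9 − 13.1 − 1.3 − 0.3 + 22.9) / 5 = 0.8600%
Mean R_m = (-0.6 − 5.7 − 2.2 − 1.4 + 10.1) / 5 = 0.0400%
Σ(R_i − R̄_i)(R_m − R̄_m) = 311.4080  ⇒  Cov = 311.4080 / 5 = 62.2816
Σ(R_m − R̄_m)² = 141.6520  ⇒  Var(R_m) = 141.6520 / 5 = 28.3304
β = Cov / Var(R_m) = 62.2816 / 28.3304 = 2.1984
E(R) = R_f + β × MRP = 4.00% + 2.1984 × 7.18% = 19.78%

19.78%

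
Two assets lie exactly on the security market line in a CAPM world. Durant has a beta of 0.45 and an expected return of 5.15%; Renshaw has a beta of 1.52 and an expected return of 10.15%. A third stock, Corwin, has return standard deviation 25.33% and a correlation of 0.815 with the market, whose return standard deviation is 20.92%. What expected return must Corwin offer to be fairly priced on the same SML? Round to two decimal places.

7.66%

MRP = (10.15% − 5.15%) / (1.52 − 0.45) = 4.6729%
R_f = 5.15% − 0.45 × 4.6729% = 3.0472%
β_Corwin = ρ·σ_i/σ_m = 0.815 × 25.33 / 20.92 = 0.9868
E(R_Corwin) = R_f + β × MRP = 3.0472% + 0.9868 × 4.6729% = 7.66%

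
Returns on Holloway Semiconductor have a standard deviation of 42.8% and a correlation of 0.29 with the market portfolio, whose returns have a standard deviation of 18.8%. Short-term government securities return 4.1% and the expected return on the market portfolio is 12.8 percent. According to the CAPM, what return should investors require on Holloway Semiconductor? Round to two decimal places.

β = ρ × σ_i / σ_m = 0.29 × 42.8% / 18.8% = 0.6602
MRP = 12.8% − 4.1% = 8.70%
E(R) = 4.1% + 0.6602 × 8.7% = 9.84%

9.84%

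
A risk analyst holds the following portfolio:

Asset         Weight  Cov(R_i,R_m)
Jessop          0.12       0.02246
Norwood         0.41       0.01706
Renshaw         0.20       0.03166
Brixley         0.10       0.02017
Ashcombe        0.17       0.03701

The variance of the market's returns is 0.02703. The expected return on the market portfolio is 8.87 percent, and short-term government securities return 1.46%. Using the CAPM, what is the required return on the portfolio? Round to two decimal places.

β_Jessop = 0.02246 / 0.02703 = 0.8309
β_Norwood = 0.01706 / 0.02703 = 0.6312
β_Renshaw = 0.03166 / 0.02703 = 1.1713
β_Brixley = 0.02017 / 0.02703 = 0.7462
β_Ashcombe = 0.03701 / 0.02703 = 1.3692
β_P = Σ w_i β_i = 0.12×0.8309 + 0.41×0.6312 + 0.20×1.1713 + 0.10×0.7462 + 0.17×1.3692 = 0.9001
MRP = 8.87% − 1.46% = 7.41%
E(R_P) = R_f + β_P × MRP = 1.46% + 0.9001 × 7.41% = 8.13%

8.13%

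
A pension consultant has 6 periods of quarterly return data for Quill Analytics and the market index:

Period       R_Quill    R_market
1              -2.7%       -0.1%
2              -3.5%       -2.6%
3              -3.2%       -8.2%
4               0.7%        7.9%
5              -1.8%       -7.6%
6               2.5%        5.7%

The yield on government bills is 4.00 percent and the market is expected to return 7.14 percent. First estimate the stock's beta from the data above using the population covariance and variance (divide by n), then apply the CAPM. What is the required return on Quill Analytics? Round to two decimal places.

Mean R_i = (-2.7 − 3.5 − 3.2 + 0.7 − 1.8 + 2.5) / 6 = -1.3333%
Mean R_m = (-0.1 − 2.6 − 8.2 + 7.9 − 7.6 + 5.7) / 6 = -0.8167%
Σ(R_i − R̄_i)(R_m − R̄_m) = 62.5367  ⇒  Cov = 62.5367 / 6 = 10.4228
Σ(R_m − R̄_m)² = 222.6683  ⇒  Var(R_m) = 222.6683 / 6 = 37.1114
β = Cov / Var(R_m) = 10.4228 / 37.1114 = 0.2809
MRP = 7.14% − 4.00% = 3.14%
E(R) = R_f + β × MRP = 4.00% + 0.2809 × 3.14% = 4.88%

4.88%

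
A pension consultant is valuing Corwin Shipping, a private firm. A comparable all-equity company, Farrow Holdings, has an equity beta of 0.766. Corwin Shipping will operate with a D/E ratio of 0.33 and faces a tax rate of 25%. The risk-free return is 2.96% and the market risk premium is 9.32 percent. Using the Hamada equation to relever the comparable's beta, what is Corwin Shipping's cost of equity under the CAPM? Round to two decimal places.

β_L = β_U × [1 + (1 − t)(D/E)] = 0.766 × [1 + (1 − 0.25) × 0.33]
    = 0.766 × [1 + 0.75 × 0.33] = 0.766 × 1.2475 = 0.9556
E(R) = R_f + β_L × MRP = 2.96% + 0.9556 × 9.32% = 11.87%

11.87%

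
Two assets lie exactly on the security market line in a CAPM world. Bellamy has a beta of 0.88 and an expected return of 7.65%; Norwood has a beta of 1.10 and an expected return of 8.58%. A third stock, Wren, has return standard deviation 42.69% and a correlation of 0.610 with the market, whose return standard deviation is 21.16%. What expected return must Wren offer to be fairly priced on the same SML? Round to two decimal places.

MRP = (8.58% − 7.65%) / (1.10 − 0.88) = 4.2273%
R_f = 7.65% − 0.88 × 4.2273% = 3.9300%
β_Wren = ρ·σ_i/σ_m = 0.610 × 42.69 / 21.16 = 1.2307
E(R_Wren) = R_f + β × MRP = 3.9300% + 1.2307 × 4.2273% = 9.13%

9.13%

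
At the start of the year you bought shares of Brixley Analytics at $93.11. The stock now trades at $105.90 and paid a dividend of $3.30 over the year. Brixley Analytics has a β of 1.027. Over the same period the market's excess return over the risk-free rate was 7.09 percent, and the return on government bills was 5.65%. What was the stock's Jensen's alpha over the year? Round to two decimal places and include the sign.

+4.35%

Realised HPR = (P1 + D1 − P0) / P0 = (105.90 + 3.30 − 93.11) / 93.11 = 16.09 / 93.11 = 17.2806%
CAPM required = R_f + β·MRP = 5.65% + 1.027 × 7.09% = 12.93143%
α = realised − required = 17.2806% − 12.93143% = +4.35%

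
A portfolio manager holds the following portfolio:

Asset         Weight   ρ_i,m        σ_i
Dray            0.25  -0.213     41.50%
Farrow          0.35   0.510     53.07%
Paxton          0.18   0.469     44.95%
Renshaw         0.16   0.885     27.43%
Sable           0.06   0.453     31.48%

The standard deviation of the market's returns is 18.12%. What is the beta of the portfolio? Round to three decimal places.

β_Dray = -0.213 × 41.50% / 18.12% = -0.4878
β_Farrow = 0.510 × 53.07% / 18.12% = 1.4937
β_Paxton = 0.469 × 44.95% / 18.12% = 1.1634
β_Renshaw = 0.885 × 27.43% / 18.12% = 1.3397
β_Sable = 0.453 × 31.48% / 18.12% = 0.7870
β_P = Σ w_i β_i = 0.25×-0.4878 + 0.35×1.4937 + 0.18×1.1634 + 0.16×1.3397 + 0.06×0.7870 = 0.8718

0.872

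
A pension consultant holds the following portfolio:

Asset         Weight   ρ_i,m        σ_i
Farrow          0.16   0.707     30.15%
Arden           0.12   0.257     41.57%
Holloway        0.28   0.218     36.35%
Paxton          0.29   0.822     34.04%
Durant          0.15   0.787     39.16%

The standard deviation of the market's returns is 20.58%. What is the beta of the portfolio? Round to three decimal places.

β_Farrow = 0.707 × 30.15% / 20.58% = 1.0358
β_Arden = 0.257 × 41.57% / 20.58% = 0.5191
β_Holloway = 0.218 × 36.35% / 20.58% = 0.3850
β_Paxton = 0.822 × 34.04% / 20.58% = 1.3596
β_Durant = 0.787 × 39.16% / 20.58% = 1.4975
β_P = Σ w_i β_i = 0.16×1.0358 + 0.12×0.5191 + 0.28×0.3850 + 0.29×1.3596 + 0.15×1.4975 = 0.9547

0.955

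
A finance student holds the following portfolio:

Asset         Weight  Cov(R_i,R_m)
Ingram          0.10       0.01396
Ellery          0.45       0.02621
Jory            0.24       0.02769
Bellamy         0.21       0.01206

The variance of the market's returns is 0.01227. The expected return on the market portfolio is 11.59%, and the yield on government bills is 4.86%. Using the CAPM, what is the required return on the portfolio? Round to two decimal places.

17.13%

β_Ingram = 0.01396 / 0.01227 = 1.1377
β_Ellery = 0.02621 / 0.01227 = 2.1361
β_Jory = 0.02769 / 0.01227 = 2.2567
β_Bellamy = 0.01206 / 0.01227 = 0.9829
β_P = Σ w_i β_i = 0.10×1.1377 + 0.45×2.1361 + 0.24×2.2567 + 0.21×0.9829 = 1.8230
MRP = 11.59% − 4.86% = 6.73%
E(R_P) = R_f + β_P × MRP = 4.86% + 1.8230 × 6.73% = 17.13%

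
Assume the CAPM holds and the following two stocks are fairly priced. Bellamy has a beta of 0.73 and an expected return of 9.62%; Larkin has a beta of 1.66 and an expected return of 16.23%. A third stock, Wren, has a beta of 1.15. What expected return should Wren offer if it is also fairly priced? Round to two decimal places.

MRP (SML slope) = (16.23% − 9.62%) / (1.66 − 0.73) = 6.61% / 0.93 = 7.1075%
R_f (intercept) = 9.62% − 0.73 × 7.1075% = 4.4315%
E(R_Wren) = R_f + β × MRP = 4.4315% + 1.15 × 7.1075% = 12.61%

12.61%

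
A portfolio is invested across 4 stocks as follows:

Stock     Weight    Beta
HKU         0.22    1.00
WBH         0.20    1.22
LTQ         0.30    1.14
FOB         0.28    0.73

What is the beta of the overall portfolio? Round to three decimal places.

β_P = Σ w_i β_i = 0.22×1.00 + 0.20×1.22 + 0.30×1.14 + 0.28×0.73 = 1.0104

1.010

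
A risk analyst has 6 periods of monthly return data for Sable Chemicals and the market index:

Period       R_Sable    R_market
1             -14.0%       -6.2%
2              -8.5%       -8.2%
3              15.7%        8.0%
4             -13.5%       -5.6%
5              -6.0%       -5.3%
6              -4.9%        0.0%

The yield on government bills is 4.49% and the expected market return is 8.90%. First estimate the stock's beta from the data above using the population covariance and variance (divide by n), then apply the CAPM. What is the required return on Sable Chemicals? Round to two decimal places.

Mean R_i = (-14.0 − 8.5 + 15.7 − 13.5 − 6.0 − 4.9) / 6 = -5.2000%
Mean R_m = (-6.2 − 8.2 + 8.0 − 5.6 − 5.3 + 0.0) / 6 = -2.8833%
Σ(R_i − R̄_i)(R_m − R̄_m) = 299.5400  ⇒  Cov = 299.5400 / 6 = 49.9233
Σ(R_m − R̄_m)² = 179.2483  ⇒  Var(R_m) = 179.2483 / 6 = 29.8747
β = Cov / Var(R_m) = 49.9233 / 29.8747 = 1.6711
MRP = 8.90% − 4.49% = 4.41%
E(R) = R_f + β × MRP = 4.49% + 1.6711 × 4.41% = 11.86%

11.86%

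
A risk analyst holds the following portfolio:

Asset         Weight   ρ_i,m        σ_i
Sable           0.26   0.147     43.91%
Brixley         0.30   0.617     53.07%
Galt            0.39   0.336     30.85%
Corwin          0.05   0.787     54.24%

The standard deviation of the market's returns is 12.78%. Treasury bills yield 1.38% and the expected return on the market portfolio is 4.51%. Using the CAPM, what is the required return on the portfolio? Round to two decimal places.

β_Sable = 0.147 × 43.91% / 12.78% = 0.5051
β_Brixley = 0.617 × 53.07% / 12.78% = 2.5621
β_Galt = 0.336 × 30.85% / 12.78% = 0.8111
β_Corwin = 0.787 × 54.24% / 12.78% = 3.3401
β_P = Σ w_i β_i = 0.26×0.5051 + 0.30×2.5621 + 0.39×0.8111 + 0.05×3.3401 = 1.3833
MRP = 4.51% − 1.38% = 3.13%
E(R_P) = R_f + β_P × MRP = 1.38% + 1.3833 × 3.13% = 5.71%

5.71%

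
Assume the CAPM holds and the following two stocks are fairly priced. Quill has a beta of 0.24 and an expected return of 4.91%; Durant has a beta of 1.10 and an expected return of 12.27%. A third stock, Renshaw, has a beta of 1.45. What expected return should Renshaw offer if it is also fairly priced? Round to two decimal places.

MRP (SML slope) = (12.27% − 4.91%) / (1.10 − 0.24) = 7.36% / 0.86 = 8.5581%
R_f (intercept) = 4.91% − 0.24 × 8.5581% = 2.8561%
E(R_Renshaw) = R_f + β × MRP = 2.8561% + 1.45 × 8.5581% = 15.27%

15.27%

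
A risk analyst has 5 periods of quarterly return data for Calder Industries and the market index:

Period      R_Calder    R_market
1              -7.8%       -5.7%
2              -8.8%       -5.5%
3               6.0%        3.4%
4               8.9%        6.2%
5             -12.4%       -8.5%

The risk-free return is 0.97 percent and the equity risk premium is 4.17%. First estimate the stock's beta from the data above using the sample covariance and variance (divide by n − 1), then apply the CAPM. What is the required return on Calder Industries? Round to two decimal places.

Mean R_i = (-7.8 − 8.8 + 6.0 + 8.9 − 12.4) / 5 = -2.8200%
Mean R_m = (-5.7 − 5.5 + 3.4 + 6.2 − 8.5) / 5 = -2.0200%
Σ(R_i − R̄_i)(R_m − R̄_m) = 245.3580  ⇒  Cov = 245.3580 / 4 = 61.3395
Σ(R_m − R̄_m)² = 164.5880  ⇒  Var(R_m) = 164.5880 / 4 = 41.1470
β = Cov / Var(R_m) = 61.3395 / 41.1470 = 1.4907
E(R) = R_f + β × MRP = 0.97% + 1.4907 × 4.17% = 7.19%

7.19%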